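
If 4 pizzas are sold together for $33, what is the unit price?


Total cost: $33
Number of items: 4
Unit price: $33 / 4 = $8.25

$8.25


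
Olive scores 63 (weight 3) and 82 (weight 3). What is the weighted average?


Weighted sum:
3 x 63 + 3 x 82 = 435
Total weight:
3 + 3 = 6
Weighted average:
435 / 6 = 72.5

72.5


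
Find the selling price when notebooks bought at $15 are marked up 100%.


Calculate the markup amount:
100% of $15 = $15
Add to cost:
$15 + $15 = $30

$30


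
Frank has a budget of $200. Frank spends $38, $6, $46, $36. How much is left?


Add up expenses:
$38 + $6 + $46 + $36 = $126
Subtract from budget:
$200 - $126 = $74

$74


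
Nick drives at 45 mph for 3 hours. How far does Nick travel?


Use the formula: distance = speed x time
Speed = 45 mph, Time = 3 hours
45 x 3 = 135 miles

135 miles


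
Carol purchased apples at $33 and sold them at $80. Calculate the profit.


Selling price = $80
Cost price = $33
Profit = selling price - cost price:
Profit = $80 - $33 = $47

$47


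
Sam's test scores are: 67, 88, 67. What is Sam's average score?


Add the scores:
67 + 88 + 67 = 222
Divide by the number of tests:
222 / 3 = 74

74


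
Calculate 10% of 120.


Convert percentage to decimal:
10% = 0.1
Multiply:
120 x 0.1 = 12

12


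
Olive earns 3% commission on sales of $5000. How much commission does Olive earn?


Convert rate to decimal:
3% = 0.03
Multiply by sales:
$5000 x 0.03 = $150

$150


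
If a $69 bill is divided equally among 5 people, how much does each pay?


Total bill: $69
Number of people: 5
Each pays: $69 / 5 = $13.80

$13.80


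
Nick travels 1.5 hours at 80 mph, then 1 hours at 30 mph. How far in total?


Leg 1 distance:
80 x 1.5 = 120 miles
Leg 2 distance:
30 x 1 = 30 miles
Total distance:
120 + 30 = 150 miles

150 miles


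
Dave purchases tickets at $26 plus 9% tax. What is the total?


Calculate the tax:
9% of $26 = $2.34
Add tax to price:
$26 + $2.34 = $28.34

$28.34


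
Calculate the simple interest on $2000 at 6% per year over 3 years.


Use the formula I = P x R x T / 100
P x R x T = 2000 x 6 x 3 = 36000
I = 36000 / 100 = $360

$360


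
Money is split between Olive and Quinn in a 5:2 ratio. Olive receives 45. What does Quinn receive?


Find the multiplier:
45 / 5 = 9
Apply to Quinn's share:
2 x 9 = 18

18


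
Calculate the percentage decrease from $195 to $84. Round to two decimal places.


Find the absolute change:
|84 - 195| = 111
Divide by original and multiply by 100:
111 / 195 x 100 = 56.9230...% ≈ 56.92%

56.92%


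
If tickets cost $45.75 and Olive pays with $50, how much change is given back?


Start with the amount paid:
$50
Subtract the price:
$50 - $45.75 = $4.25

$4.25


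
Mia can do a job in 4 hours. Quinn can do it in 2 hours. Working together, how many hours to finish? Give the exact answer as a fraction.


Mia's rate: 1/4 of the job per hour
Quinn's rate: 1/2 of the job per hour
Combined rate: 1/4 + 1/2 = 3/4 per hour
Time = 1 / (3/4) = 4/3 hours (≈ 1.33 hours)

4/3 hours


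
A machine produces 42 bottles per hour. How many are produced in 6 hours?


Production rate: 42 bottles per hour
Time: 6 hours
Total: 42 x 6 = 252 bottles

252 bottles


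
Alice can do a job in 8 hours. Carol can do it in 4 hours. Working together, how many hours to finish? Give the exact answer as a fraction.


Alice's rate: 1/8 of the job per hour
Carol's rate: 1/4 of the job per hour
Combined rate: 1/8 + 1/4 = 3/8 per hour
Time = 1 / (3/8) = 8/3 hours (≈ 2.67 hours)

8/3 hours


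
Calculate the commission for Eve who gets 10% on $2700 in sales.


Convert rate to decimal:
10% = 0.1
Multiply by sales:
$2700 x 0.1 = $270

$270


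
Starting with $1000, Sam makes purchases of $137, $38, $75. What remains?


Add up expenses:
$137 + $38 + $75 = $250
Subtract from budget:
$1000 - $250 = $750

$750


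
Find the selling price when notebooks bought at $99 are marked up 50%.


Calculate the markup amount:
50% of $99 = $49.50
Add to cost:
$99 + $49.50 = $148.50

$148.50


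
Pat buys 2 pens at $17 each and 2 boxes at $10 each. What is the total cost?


Cost of pens:
2 x $17 = $34
Cost of boxes:
2 x $10 = $20
Add both:
$34 + $20 = $54

$54


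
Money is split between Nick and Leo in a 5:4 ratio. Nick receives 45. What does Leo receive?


Find the multiplier:
45 / 5 = 9
Apply to Leo's share:
4 x 9 = 36

36


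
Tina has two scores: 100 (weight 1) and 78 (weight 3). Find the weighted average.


Weighted sum:
1 x 100 + 3 x 78 = 334
Total weight:
1 + 3 = 4
Weighted average:
334 / 4 = 83.5

83.5


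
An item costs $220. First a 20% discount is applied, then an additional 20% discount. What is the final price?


First discount:
20% of $220 = $44
Price after first discount:
$220 - $44 = $176
Second discount:
20% of $176 = $35.20
Final price:
$176 - $35.20 = $140.80

$140.80


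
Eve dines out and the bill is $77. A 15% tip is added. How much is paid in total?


Calculate the tip:
15% of $77 = $11.55
Add tip to meal cost:
$77 + $11.55 = $88.55

$88.55


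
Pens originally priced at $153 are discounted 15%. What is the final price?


Calculate the discount amount:
15% of $153 = $22.95
Subtract from original:
$153 - $22.95 = $130.05

$130.05


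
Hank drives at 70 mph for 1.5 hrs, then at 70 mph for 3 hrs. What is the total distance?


Leg 1 distance:
70 x 1.5 = 105 miles
Leg 2 distance:
70 x 3 = 210 miles
Total distance:
105 + 210 = 315 miles

315 miles


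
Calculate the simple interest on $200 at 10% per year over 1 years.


Use the formula I = P x R x T / 100
P x R x T = 200 x 10 x 1 = 2000
I = 2000 / 100 = $20

$20


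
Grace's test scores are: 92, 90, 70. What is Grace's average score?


Add the scores:
92 + 90 + 70 = 252
Divide by the number of tests:
252 / 3 = 84

84


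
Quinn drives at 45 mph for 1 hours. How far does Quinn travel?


Use the formula: distance = speed x time
Speed = 45 mph, Time = 1 hours
45 x 1 = 45 miles

45 miles


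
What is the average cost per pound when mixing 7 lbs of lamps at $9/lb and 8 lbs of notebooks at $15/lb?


Cost of lamps:
7 x $9 = $63
Cost of notebooks:
8 x $15 = $120
Total cost: $63 + $120 = $183
Total weight: 15 lbs
Average: $183 / 15 = $12.20/lb

$12.20/lb


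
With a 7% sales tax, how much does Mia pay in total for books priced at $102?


Calculate the tax:
7% of $102 = $7.14
Add tax to price:
$102 + $7.14 = $109.14

$109.14


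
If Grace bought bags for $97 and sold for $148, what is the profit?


Selling price = $148
Cost price = $97
Profit = selling price - cost price:
Profit = $148 - $97 = $51

$51


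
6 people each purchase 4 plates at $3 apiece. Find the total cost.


Cost per person:
4 x $3 = $12
Group total:
6 x $12 = $72

$72


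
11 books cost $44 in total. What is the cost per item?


Total cost: $44
Number of items: 11
Unit price: $44 / 11 = $4

$4


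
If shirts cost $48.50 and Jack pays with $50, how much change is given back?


Start with the amount paid:
$50
Subtract the price:
$50 - $48.50 = $1.50

$1.50


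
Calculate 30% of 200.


Convert percentage to decimal:
30% = 0.3
Multiply:
200 x 0.3 = 60

60


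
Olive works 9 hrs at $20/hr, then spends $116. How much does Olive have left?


Calculate earnings:
9 x $20 = $180
Subtract spending:
$180 - $116 = $64

$64


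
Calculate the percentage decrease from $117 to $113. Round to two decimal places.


Find the absolute change:
|113 - 117| = 4
Divide by original and multiply by 100:
4 / 117 x 100 = 3.4188...% ≈ 3.42%

3.42%


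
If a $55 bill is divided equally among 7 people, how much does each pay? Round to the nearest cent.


Total bill: $55
Number of people: 7
Each pays: $55 / 7 = $7.8571... ≈ $7.86

$7.86


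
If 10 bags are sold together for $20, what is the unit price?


Total cost: $20
Number of items: 10
Unit price: $20 / 10 = $2

$2


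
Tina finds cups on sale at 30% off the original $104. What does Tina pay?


Calculate the discount amount:
30% of $104 = $31.20
Subtract from original:
$104 - $31.20 = $72.80

$72.80


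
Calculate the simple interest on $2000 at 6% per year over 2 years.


Use the formula I = P x R x T / 100
P x R x T = 2000 x 6 x 2 = 24000
I = 24000 / 100 = $240

$240


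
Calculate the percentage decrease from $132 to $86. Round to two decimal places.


Find the absolute change:
|86 - 132| = 46
Divide by original and multiply by 100:
46 / 132 x 100 = 34.8484...% ≈ 34.85%

34.85%


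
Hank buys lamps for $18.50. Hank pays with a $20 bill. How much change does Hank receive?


Start with the amount paid:
$20
Subtract the price:
$20 - $18.50 = $1.50

$1.50


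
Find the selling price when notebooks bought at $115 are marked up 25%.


Calculate the markup amount:
25% of $115 = $28.75
Add to cost:
$115 + $28.75 = $143.75

$143.75


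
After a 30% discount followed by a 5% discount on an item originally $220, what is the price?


First discount:
30% of $220 = $66
Price after first discount:
$220 - $66 = $154
Second discount:
5% of $154 = $7.70
Final price:
$154 - $7.70 = $146.30

$146.30


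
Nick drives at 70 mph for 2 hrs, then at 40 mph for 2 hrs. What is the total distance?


Leg 1 distance:
70 x 2 = 140 miles
Leg 2 distance:
40 x 2 = 80 miles
Total distance:
140 + 80 = 220 miles

220 miles


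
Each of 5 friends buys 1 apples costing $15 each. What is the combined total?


Cost per person:
1 x $15 = $15
Group total:
5 x $15 = $75

$75


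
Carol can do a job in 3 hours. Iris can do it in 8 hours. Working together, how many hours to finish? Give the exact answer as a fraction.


Carol's rate: 1/3 of the job per hour
Iris's rate: 1/8 of the job per hour
Combined rate: 1/3 + 1/8 = 11/24 per hour
Time = 1 / (11/24) = 24/11 hours (≈ 2.18 hours)

24/11 hours


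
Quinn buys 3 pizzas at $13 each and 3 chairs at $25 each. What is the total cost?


Cost of pizzas:
3 x $13 = $39
Cost of chairs:
3 x $25 = $75
Add both:
$39 + $75 = $114

$114


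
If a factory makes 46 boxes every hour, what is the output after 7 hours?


Production rate: 46 boxes per hour
Time: 7 hours
Total: 46 x 7 = 322 boxes

322 boxes


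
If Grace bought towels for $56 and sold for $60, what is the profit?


Selling price = $60
Cost price = $56
Profit = selling price - cost price:
Profit = $60 - $56 = $4

$4


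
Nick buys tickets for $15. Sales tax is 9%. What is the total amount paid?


Calculate the tax:
9% of $15 = $1.35
Add tax to price:
$15 + $1.35 = $16.35

$16.35


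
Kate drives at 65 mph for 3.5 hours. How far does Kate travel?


Use the formula: distance = speed x time
Speed = 65 mph, Time = 3.5 hours
65 x 3.5 = 227.5 miles

227.5 miles


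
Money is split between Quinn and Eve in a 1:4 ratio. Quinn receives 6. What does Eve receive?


Find the multiplier:
6 / 1 = 6
Apply to Eve's share:
4 x 6 = 24

24


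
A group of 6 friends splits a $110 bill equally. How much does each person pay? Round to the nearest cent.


Total bill: $110
Number of people: 6
Each pays: $110 / 6 = $18.3333... ≈ $18.33

$18.33


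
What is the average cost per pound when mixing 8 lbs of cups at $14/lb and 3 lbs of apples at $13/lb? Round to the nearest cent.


Cost of cups:
8 x $14 = $112
Cost of apples:
3 x $13 = $39
Total cost: $112 + $39 = $151
Total weight: 11 lbs
Average: $151 / 11 = $13.7272... ≈ $13.73/lb

$13.73/lb


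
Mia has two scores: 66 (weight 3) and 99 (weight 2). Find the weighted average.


Weighted sum:
3 x 66 + 2 x 99 = 396
Total weight:
3 + 2 = 5
Weighted average:
396 / 5 = 79.2

79.2


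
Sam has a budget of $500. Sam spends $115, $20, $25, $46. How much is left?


Add up expenses:
$115 + $20 + $25 + $46 = $206
Subtract from budget:
$500 - $206 = $294

$294


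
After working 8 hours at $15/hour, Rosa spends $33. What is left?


Calculate earnings:
8 x $15 = $120
Subtract spending:
$120 - $33 = $87

$87


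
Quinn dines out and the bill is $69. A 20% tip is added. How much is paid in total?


Calculate the tip:
20% of $69 = $13.80
Add tip to meal cost:
$69 + $13.80 = $82.80

$82.80


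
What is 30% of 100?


Convert percentage to decimal:
30% = 0.3
Multiply:
100 x 0.3 = 30

30


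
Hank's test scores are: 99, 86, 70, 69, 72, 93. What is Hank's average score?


Add the scores:
99 + 86 + 70 + 69 + 72 + 93 = 489
Divide by the number of tests:
489 / 6 = 81.5

81.5


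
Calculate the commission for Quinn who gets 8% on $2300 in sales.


Convert rate to decimal:
8% = 0.08
Multiply by sales:
$2300 x 0.08 = $184

$184


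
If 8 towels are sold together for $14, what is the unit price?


Total cost: $14
Number of items: 8
Unit price: $14 / 8 = $1.75

$1.75


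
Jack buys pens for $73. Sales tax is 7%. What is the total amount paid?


Calculate the tax:
7% of $73 = $5.11
Add tax to price:
$73 + $5.11 = $78.11

$78.11


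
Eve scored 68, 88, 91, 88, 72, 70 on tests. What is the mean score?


Add the scores:
68 + 88 + 91 + 88 + 72 + 70 = 477
Divide by the number of tests:
477 / 6 = 79.5

79.5


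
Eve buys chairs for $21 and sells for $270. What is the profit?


Selling price = $270
Cost price = $21
Profit = selling price - cost price:
Profit = $270 - $21 = $249

$249


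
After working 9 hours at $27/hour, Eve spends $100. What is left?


Calculate earnings:
9 x $27 = $243
Subtract spending:
$243 - $100 = $143

$143


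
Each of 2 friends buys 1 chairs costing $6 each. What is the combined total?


Cost per person:
1 x $6 = $6
Group total:
2 x $6 = $12

$12


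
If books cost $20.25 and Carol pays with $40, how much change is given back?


Start with the amount paid:
$40
Subtract the price:
$40 - $20.25 = $19.75

$19.75


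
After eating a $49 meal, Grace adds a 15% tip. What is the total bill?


Calculate the tip:
15% of $49 = $7.35
Add tip to meal cost:
$49 + $7.35 = $56.35

$56.35


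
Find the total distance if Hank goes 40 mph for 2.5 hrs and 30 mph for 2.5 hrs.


Leg 1 distance:
40 x 2.5 = 100 miles
Leg 2 distance:
30 x 2.5 = 75 miles
Total distance:
100 + 75 = 175 miles

175 miles


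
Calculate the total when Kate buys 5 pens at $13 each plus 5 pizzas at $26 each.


Cost of pens:
5 x $13 = $65
Cost of pizzas:
5 x $26 = $130
Add both:
$65 + $130 = $195

$195


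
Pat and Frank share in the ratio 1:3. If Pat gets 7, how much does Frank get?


Find the multiplier:
7 / 1 = 7
Apply to Frank's share:
3 x 7 = 21

21


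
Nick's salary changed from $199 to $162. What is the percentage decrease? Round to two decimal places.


Find the absolute change:
|162 - 199| = 37
Divide by original and multiply by 100:
37 / 199 x 100 = 18.5929...% ≈ 18.59%

18.59%


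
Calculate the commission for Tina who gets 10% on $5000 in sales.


Convert rate to decimal:
10% = 0.1
Multiply by sales:
$5000 x 0.1 = $500

$500


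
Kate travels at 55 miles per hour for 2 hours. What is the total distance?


Use the formula: distance = speed x time
Speed = 55 mph, Time = 2 hours
55 x 2 = 110 miles

110 miles


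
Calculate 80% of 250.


Convert percentage to decimal:
80% = 0.8
Multiply:
250 x 0.8 = 200

200


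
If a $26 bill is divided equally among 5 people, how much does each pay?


Total bill: $26
Number of people: 5
Each pays: $26 / 5 = $5.20

$5.20


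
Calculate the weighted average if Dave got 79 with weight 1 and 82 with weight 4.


Weighted sum:
1 x 79 + 4 x 82 = 407
Total weight:
1 + 4 = 5
Weighted average:
407 / 5 = 81.4

81.4


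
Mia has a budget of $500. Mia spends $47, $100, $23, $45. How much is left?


Add up expenses:
$47 + $100 + $23 + $45 = $215
Subtract from budget:
$500 - $215 = $285

$285


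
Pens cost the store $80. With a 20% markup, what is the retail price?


Calculate the markup amount:
20% of $80 = $16
Add to cost:
$80 + $16 = $96

$96


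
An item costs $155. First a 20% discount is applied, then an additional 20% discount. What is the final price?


First discount:
20% of $155 = $31
Price after first discount:
$155 - $31 = $124
Second discount:
20% of $124 = $24.80
Final price:
$124 - $24.80 = $99.20

$99.20


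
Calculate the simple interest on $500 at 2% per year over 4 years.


Use the formula I = P x R x T / 100
P x R x T = 500 x 2 x 4 = 4000
I = 4000 / 100 = $40

$40


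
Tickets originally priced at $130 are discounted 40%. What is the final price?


Calculate the discount amount:
40% of $130 = $52
Subtract from original:
$130 - $52 = $78

$78


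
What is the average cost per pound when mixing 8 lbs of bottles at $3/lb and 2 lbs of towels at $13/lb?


Cost of bottles:
8 x $3 = $24
Cost of towels:
2 x $13 = $26
Total cost: $24 + $26 = $50
Total weight: 10 lbs
Average: $50 / 10 = $5/lb

$5/lb


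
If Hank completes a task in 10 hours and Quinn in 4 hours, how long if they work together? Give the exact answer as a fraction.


Hank's rate: 1/10 of the job per hour
Quinn's rate: 1/4 of the job per hour
Combined rate: 1/10 + 1/4 = 7/20 per hour
Time = 1 / (7/20) = 20/7 hours (≈ 2.86 hours)

20/7 hours


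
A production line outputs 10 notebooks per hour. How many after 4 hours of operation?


Production rate: 10 notebooks per hour
Time: 4 hours
Total: 10 x 4 = 40 notebooks

40 notebooks


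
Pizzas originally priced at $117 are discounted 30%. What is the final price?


Calculate the discount amount:
30% of $117 = $35.10
Subtract from original:
$117 - $35.10 = $81.90

$81.90


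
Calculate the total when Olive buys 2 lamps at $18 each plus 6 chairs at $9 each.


Cost of lamps:
2 x $18 = $36
Cost of chairs:
6 x $9 = $54
Add both:
$36 + $54 = $90

$90


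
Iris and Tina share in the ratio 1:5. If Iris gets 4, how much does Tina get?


Find the multiplier:
4 / 1 = 4
Apply to Tina's share:
5 x 4 = 20

20


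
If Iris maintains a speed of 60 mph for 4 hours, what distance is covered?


Use the formula: distance = speed x time
Speed = 60 mph, Time = 4 hours
60 x 4 = 240 miles

240 miles


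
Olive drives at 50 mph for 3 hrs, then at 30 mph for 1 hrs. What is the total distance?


Leg 1 distance:
50 x 3 = 150 miles
Leg 2 distance:
30 x 1 = 30 miles
Total distance:
150 + 30 = 180 miles

180 miles


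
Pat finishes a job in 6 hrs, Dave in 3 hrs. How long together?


Pat's rate: 1/6 of the job per hour
Dave's rate: 1/3 of the job per hour
Combined rate: 1/6 + 1/3 = 1/2 per hour
Time = 1 / (1/2) = 2 hours

2 hours


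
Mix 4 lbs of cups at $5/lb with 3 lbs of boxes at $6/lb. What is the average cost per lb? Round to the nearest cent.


Cost of cups:
4 x $5 = $20
Cost of boxes:
3 x $6 = $18
Total cost: $20 + $18 = $38
Total weight: 7 lbs
Average: $38 / 7 = $5.4285... ≈ $5.43/lb

$5.43/lb


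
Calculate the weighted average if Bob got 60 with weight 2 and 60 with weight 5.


Weighted sum:
2 x 60 + 5 x 60 = 420
Total weight:
2 + 5 = 7
Weighted average:
420 / 7 = 60

60


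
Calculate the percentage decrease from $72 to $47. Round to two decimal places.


Find the absolute change:
|47 - 72| = 25
Divide by original and multiply by 100:
25 / 72 x 100 = 34.7222...% ≈ 34.72%

34.72%


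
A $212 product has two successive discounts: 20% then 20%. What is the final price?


First discount:
20% of $212 = $42.40
Price after first discount:
$212 - $42.40 = $169.60
Second discount:
20% of $169.60 = $33.92
Final price:
$169.60 - $33.92 = $135.68

$135.68


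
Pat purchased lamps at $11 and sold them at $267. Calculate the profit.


Selling price = $267
Cost price = $11
Profit = selling price - cost price:
Profit = $267 - $11 = $256

$256


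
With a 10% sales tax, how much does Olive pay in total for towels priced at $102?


Calculate the tax:
10% of $102 = $10.20
Add tax to price:
$102 + $10.20 = $112.20

$112.20


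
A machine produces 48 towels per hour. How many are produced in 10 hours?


Production rate: 48 towels per hour
Time: 10 hours
Total: 48 x 10 = 480 towels

480 towels


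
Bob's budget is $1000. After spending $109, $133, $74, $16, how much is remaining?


Add up expenses:
$109 + $133 + $74 + $16 = $332
Subtract from budget:
$1000 - $332 = $668

$668


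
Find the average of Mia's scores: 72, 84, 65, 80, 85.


Add the scores:
72 + 84 + 65 + 80 + 85 = 386
Divide by the number of tests:
386 / 5 = 77.2

77.2


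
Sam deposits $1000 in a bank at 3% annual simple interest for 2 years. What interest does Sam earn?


Use the formula I = P x R x T / 100
P x R x T = 1000 x 3 x 2 = 6000
I = 6000 / 100 = $60

$60


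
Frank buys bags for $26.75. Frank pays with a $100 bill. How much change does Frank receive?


Start with the amount paid:
$100
Subtract the price:
$100 - $26.75 = $73.25

$73.25


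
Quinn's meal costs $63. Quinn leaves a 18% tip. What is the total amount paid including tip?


Calculate the tip:
18% of $63 = $11.34
Add tip to meal cost:
$63 + $11.34 = $74.34

$74.34


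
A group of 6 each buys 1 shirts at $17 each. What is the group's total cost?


Cost per person:
1 x $17 = $17
Group total:
6 x $17 = $102

$102


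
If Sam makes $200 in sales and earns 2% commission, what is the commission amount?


Convert rate to decimal:
2% = 0.02
Multiply by sales:
$200 x 0.02 = $4

$4


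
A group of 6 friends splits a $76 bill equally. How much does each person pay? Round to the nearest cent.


Total bill: $76
Number of people: 6
Each pays: $76 / 6 = $12.6666... ≈ $12.67

$12.67


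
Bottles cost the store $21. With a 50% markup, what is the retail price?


Calculate the markup amount:
50% of $21 = $10.50
Add to cost:
$21 + $10.50 = $31.50

$31.50


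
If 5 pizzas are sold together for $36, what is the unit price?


Total cost: $36
Number of items: 5
Unit price: $36 / 5 = $7.20

$7.20


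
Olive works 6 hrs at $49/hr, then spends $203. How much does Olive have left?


Calculate earnings:
6 x $49 = $294
Subtract spending:
$294 - $203 = $91

$91


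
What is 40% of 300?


Convert percentage to decimal:
40% = 0.4
Multiply:
300 x 0.4 = 120

120


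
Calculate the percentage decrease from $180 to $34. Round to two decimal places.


Find the absolute change:
|34 - 180| = 146
Divide by original and multiply by 100:
146 / 180 x 100 = 81.1111...% ≈ 81.11%

81.11%


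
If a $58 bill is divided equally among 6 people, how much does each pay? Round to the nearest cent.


Total bill: $58
Number of people: 6
Each pays: $58 / 6 = $9.6666... ≈ $9.67

$9.67


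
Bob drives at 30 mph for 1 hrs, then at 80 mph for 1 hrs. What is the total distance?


Leg 1 distance:
30 x 1 = 30 miles
Leg 2 distance:
80 x 1 = 80 miles
Total distance:
30 + 80 = 110 miles

110 miles


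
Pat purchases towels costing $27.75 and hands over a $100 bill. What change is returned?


Start with the amount paid:
$100
Subtract the price:
$100 - $27.75 = $72.25

$72.25


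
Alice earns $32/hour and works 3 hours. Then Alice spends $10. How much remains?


Calculate earnings:
3 x $32 = $96
Subtract spending:
$96 - $10 = $86

$86


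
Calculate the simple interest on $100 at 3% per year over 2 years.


Use the formula I = P x R x T / 100
P x R x T = 100 x 3 x 2 = 600
I = 600 / 100 = $6

$6


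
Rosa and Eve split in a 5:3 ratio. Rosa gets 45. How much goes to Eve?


Find the multiplier:
45 / 5 = 9
Apply to Eve's share:
3 x 9 = 27

27


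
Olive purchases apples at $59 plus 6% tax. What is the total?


Calculate the tax:
6% of $59 = $3.54
Add tax to price:
$59 + $3.54 = $62.54

$62.54


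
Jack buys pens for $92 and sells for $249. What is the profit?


Selling price = $249
Cost price = $92
Profit = selling price - cost price:
Profit = $249 - $92 = $157

$157


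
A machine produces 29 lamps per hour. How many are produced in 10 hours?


Production rate: 29 lamps per hour
Time: 10 hours
Total: 29 x 10 = 290 lamps

290 lamps


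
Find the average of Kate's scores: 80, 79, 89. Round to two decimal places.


Add the scores:
80 + 79 + 89 = 248
Divide by the number of tests:
248 / 3 = 82.6666... ≈ 82.67

82.67


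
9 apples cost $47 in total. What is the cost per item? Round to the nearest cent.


Total cost: $47
Number of items: 9
Unit price: $47 / 9 = $5.2222... ≈ $5.22

$5.22


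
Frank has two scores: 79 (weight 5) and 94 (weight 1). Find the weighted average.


Weighted sum:
5 x 79 + 1 x 94 = 489
Total weight:
5 + 1 = 6
Weighted average:
489 / 6 = 81.5

81.5


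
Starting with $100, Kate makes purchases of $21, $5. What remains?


Add up expenses:
$21 + $5 = $26
Subtract from budget:
$100 - $26 = $74

$74


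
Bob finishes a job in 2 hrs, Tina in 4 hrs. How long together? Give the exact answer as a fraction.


Bob's rate: 1/2 of the job per hour
Tina's rate: 1/4 of the job per hour
Combined rate: 1/2 + 1/4 = 3/4 per hour
Time = 1 / (3/4) = 4/3 hours (≈ 1.33 hours)

4/3 hours


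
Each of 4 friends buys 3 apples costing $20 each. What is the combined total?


Cost per person:
3 x $20 = $60
Group total:
4 x $60 = $240

$240


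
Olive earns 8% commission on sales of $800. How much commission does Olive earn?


Convert rate to decimal:
8% = 0.08
Multiply by sales:
$800 x 0.08 = $64

$64


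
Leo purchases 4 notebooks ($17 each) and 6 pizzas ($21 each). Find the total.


Cost of notebooks:
4 x $17 = $68
Cost of pizzas:
6 x $21 = $126
Add both:
$68 + $126 = $194

$194


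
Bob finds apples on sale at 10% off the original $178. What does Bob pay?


Calculate the discount amount:
10% of $178 = $17.80
Subtract from original:
$178 - $17.80 = $160.20

$160.20


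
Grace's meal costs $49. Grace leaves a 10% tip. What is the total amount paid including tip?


Calculate the tip:
10% of $49 = $4.90
Add tip to meal cost:
$49 + $4.90 = $53.90

$53.90


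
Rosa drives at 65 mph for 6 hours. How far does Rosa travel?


Use the formula: distance = speed x time
Speed = 65 mph, Time = 6 hours
65 x 6 = 390 miles

390 miles


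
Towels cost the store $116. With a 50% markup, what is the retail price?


Calculate the markup amount:
50% of $116 = $58
Add to cost:
$116 + $58 = $174

$174


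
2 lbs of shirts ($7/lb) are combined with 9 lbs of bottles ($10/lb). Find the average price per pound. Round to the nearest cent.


Cost of shirts:
2 x $7 = $14
Cost of bottles:
9 x $10 = $90
Total cost: $14 + $90 = $104
Total weight: 11 lbs
Average: $104 / 11 = $9.4545... ≈ $9.45/lb

$9.45/lb


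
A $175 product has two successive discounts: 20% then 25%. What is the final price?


First discount:
20% of $175 = $35
Price after first discount:
$175 - $35 = $140
Second discount:
25% of $140 = $35
Final price:
$140 - $35 = $105

$105


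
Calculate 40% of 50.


Convert percentage to decimal:
40% = 0.4
Multiply:
50 x 0.4 = 20

20


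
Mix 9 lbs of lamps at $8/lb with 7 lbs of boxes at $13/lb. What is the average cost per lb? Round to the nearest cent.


Cost of lamps:
9 x $8 = $72
Cost of boxes:
7 x $13 = $91
Total cost: $72 + $91 = $163
Total weight: 16 lbs
Average: $163 / 16 = $10.1875 ≈ $10.19/lb

$10.19/lb


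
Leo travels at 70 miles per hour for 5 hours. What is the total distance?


Use the formula: distance = speed x time
Speed = 70 mph, Time = 5 hours
70 x 5 = 350 miles

350 miles


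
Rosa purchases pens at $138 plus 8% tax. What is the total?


Calculate the tax:
8% of $138 = $11.04
Add tax to price:
$138 + $11.04 = $149.04

$149.04


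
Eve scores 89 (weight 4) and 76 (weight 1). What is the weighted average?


Weighted sum:
4 x 89 + 1 x 76 = 432
Total weight:
4 + 1 = 5
Weighted average:
432 / 5 = 86.4

86.4


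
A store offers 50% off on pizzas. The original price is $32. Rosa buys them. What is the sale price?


Calculate the discount amount:
50% of $32 = $16
Subtract from original:
$32 - $16 = $16

$16


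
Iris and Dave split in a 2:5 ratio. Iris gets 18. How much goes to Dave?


Find the multiplier:
18 / 2 = 9
Apply to Dave's share:
5 x 9 = 45

45


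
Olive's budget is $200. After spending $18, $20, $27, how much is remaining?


Add up expenses:
$18 + $20 + $27 = $65
Subtract from budget:
$200 - $65 = $135

$135


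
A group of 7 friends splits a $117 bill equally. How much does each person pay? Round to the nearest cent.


Total bill: $117
Number of people: 7
Each pays: $117 / 7 = $16.7142... ≈ $16.71

$16.71


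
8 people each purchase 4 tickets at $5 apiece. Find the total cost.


Cost per person:
4 x $5 = $20
Group total:
8 x $20 = $160

$160


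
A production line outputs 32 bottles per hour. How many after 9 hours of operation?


Production rate: 32 bottles per hour
Time: 9 hours
Total: 32 x 9 = 288 bottles

288 bottles


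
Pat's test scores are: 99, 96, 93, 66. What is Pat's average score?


Add the scores:
99 + 96 + 93 + 66 = 354
Divide by the number of tests:
354 / 4 = 88.5

88.5


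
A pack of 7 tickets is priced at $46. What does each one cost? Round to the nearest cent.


Total cost: $46
Number of items: 7
Unit price: $46 / 7 = $6.5714... ≈ $6.57

$6.57


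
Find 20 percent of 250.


Convert percentage to decimal:
20% = 0.2
Multiply:
250 x 0.2 = 50

50


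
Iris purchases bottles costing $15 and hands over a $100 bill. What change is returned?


Start with the amount paid:
$100
Subtract the price:
$100 - $15 = $85

$85


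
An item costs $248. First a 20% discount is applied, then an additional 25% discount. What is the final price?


First discount:
20% of $248 = $49.60
Price after first discount:
$248 - $49.60 = $198.40
Second discount:
25% of $198.40 = $49.60
Final price:
$198.40 - $49.60 = $148.80

$148.80


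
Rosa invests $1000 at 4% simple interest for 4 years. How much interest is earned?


Use the formula I = P x R x T / 100
P x R x T = 1000 x 4 x 4 = 16000
I = 16000 / 100 = $160

$160


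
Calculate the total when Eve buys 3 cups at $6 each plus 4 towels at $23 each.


Cost of cups:
3 x $6 = $18
Cost of towels:
4 x $23 = $92
Add both:
$18 + $92 = $110

$110


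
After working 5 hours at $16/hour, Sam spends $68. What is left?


Calculate earnings:
5 x $16 = $80
Subtract spending:
$80 - $68 = $12

$12


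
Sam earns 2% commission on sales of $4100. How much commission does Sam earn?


Convert rate to decimal:
2% = 0.02
Multiply by sales:
$4100 x 0.02 = $82

$82


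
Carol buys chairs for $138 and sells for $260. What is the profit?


Selling price = $260
Cost price = $138
Profit = selling price - cost price:
Profit = $260 - $138 = $122

$122


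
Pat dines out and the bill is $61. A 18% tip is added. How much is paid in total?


Calculate the tip:
18% of $61 = $10.98
Add tip to meal cost:
$61 + $10.98 = $71.98

$71.98


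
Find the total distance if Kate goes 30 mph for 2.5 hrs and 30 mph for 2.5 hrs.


Leg 1 distance:
30 x 2.5 = 75 miles
Leg 2 distance:
30 x 2.5 = 75 miles
Total distance:
75 + 75 = 150 miles

150 miles


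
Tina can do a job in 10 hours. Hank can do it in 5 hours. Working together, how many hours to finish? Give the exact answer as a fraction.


Tina's rate: 1/10 of the job per hour
Hank's rate: 1/5 of the job per hour
Combined rate: 1/10 + 1/5 = 3/10 per hour
Time = 1 / (3/10) = 10/3 hours (≈ 3.33 hours)

10/3 hours


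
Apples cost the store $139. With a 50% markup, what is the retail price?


Calculate the markup amount:
50% of $139 = $69.50
Add to cost:
$139 + $69.50 = $208.50

$208.50


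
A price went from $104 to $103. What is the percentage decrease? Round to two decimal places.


Find the absolute change:
|103 - 104| = 1
Divide by original and multiply by 100:
1 / 104 x 100 = 0.9615...% ≈ 0.96%

0.96%


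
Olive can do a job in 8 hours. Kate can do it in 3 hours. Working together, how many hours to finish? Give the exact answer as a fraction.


Olive's rate: 1/8 of the job per hour
Kate's rate: 1/3 of the job per hour
Combined rate: 1/8 + 1/3 = 11/24 per hour
Time = 1 / (11/24) = 24/11 hours (≈ 2.18 hours)

24/11 hours


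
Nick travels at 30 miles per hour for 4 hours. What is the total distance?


Use the formula: distance = speed x time
Speed = 30 mph, Time = 4 hours
30 x 4 = 120 miles

120 miles


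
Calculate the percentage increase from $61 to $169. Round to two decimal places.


Find the absolute change:
|169 - 61| = 108
Divide by original and multiply by 100:
108 / 61 x 100 = 177.0491...% ≈ 177.05%

177.05%


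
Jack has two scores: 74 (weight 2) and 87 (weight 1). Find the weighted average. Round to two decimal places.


Weighted sum:
2 x 74 + 1 x 87 = 235
Total weight:
2 + 1 = 3
Weighted average:
235 / 3 = 78.3333... ≈ 78.33

78.33


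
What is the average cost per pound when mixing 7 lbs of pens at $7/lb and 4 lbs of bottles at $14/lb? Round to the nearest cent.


Cost of pens:
7 x $7 = $49
Cost of bottles:
4 x $14 = $56
Total cost: $49 + $56 = $105
Total weight: 11 lbs
Average: $105 / 11 = $9.5454... ≈ $9.55/lb

$9.55/lb


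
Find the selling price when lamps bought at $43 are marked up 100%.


Calculate the markup amount:
100% of $43 = $43
Add to cost:
$43 + $43 = $86

$86


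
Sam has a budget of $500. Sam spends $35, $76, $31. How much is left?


Add up expenses:
$35 + $76 + $31 = $142
Subtract from budget:
$500 - $142 = $358

$358


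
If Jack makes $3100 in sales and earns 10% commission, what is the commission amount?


Convert rate to decimal:
10% = 0.1
Multiply by sales:
$3100 x 0.1 = $310

$310


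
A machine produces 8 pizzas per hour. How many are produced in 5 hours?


Production rate: 8 pizzas per hour
Time: 5 hours
Total: 8 x 5 = 40 pizzas

40 pizzas


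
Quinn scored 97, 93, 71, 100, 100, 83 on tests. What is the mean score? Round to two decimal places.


Add the scores:
97 + 93 + 71 + 100 + 100 + 83 = 544
Divide by the number of tests:
544 / 6 = 90.6666... ≈ 90.67

90.67


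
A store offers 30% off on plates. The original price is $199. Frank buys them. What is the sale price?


Calculate the discount amount:
30% of $199 = $59.70
Subtract from original:
$199 - $59.70 = $139.30

$139.30


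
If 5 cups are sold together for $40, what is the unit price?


Total cost: $40
Number of items: 5
Unit price: $40 / 5 = $8

$8


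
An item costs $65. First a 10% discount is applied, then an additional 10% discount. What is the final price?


First discount:
10% of $65 = $6.50
Price after first discount:
$65 - $6.50 = $58.50
Second discount:
10% of $58.50 = $5.85
Final price:
$58.50 - $5.85 = $52.65

$52.65


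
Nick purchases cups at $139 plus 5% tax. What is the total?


Calculate the tax:
5% of $139 = $6.95
Add tax to price:
$139 + $6.95 = $145.95

$145.95


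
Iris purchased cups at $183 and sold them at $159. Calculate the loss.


Selling price = $159
Cost price = $183
Loss = cost price - selling price:
Loss = $183 - $159 = $24

$24


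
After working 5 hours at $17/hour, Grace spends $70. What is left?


Calculate earnings:
5 x $17 = $85
Subtract spending:
$85 - $70 = $15

$15


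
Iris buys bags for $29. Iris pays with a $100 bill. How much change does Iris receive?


Start with the amount paid:
$100
Subtract the price:
$100 - $29 = $71

$71


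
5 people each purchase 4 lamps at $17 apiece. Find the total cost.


Cost per person:
4 x $17 = $68
Group total:
5 x $68 = $340

$340


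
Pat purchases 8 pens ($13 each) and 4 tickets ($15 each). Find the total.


Cost of pens:
8 x $13 = $104
Cost of tickets:
4 x $15 = $60
Add both:
$104 + $60 = $164

$164


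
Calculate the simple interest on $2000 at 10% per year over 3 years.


Use the formula I = P x R x T / 100
P x R x T = 2000 x 10 x 3 = 60000
I = 60000 / 100 = $600

$600


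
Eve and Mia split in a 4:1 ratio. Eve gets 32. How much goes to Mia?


Find the multiplier:
32 / 4 = 8
Apply to Mia's share:
1 x 8 = 8

8


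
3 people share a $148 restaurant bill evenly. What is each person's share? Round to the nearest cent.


Total bill: $148
Number of people: 3
Each pays: $148 / 3 = $49.3333... ≈ $49.33

$49.33


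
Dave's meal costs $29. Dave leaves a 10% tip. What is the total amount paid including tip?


Calculate the tip:
10% of $29 = $2.90
Add tip to meal cost:
$29 + $2.90 = $31.90

$31.90


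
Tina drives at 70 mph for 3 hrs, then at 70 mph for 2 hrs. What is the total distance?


Leg 1 distance:
70 x 3 = 210 miles
Leg 2 distance:
70 x 2 = 140 miles
Total distance:
210 + 140 = 350 miles

350 miles


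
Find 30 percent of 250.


Convert percentage to decimal:
30% = 0.3
Multiply:
250 x 0.3 = 75

75


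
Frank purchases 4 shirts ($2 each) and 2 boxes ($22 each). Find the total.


Cost of shirts:
4 x $2 = $8
Cost of boxes:
2 x $22 = $44
Add both:
$8 + $44 = $52

$52


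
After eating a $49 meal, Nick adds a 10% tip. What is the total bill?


Calculate the tip:
10% of $49 = $4.90
Add tip to meal cost:
$49 + $4.90 = $53.90

$53.90


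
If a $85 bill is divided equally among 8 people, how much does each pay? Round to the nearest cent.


Total bill: $85
Number of people: 8
Each pays: $85 / 8 = $10.625 ≈ $10.63

$10.63


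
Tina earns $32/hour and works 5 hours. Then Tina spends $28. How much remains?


Calculate earnings:
5 x $32 = $160
Subtract spending:
$160 - $28 = $132

$132


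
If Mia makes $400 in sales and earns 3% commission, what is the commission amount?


Convert rate to decimal:
3% = 0.03
Multiply by sales:
$400 x 0.03 = $12

$12


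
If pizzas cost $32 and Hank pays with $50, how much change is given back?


Start with the amount paid:
$50
Subtract the price:
$50 - $32 = $18

$18


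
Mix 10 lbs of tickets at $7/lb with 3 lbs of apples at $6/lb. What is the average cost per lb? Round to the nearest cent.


Cost of tickets:
10 x $7 = $70
Cost of apples:
3 x $6 = $18
Total cost: $70 + $18 = $88
Total weight: 13 lbs
Average: $88 / 13 = $6.7692... ≈ $6.77/lb

$6.77/lb


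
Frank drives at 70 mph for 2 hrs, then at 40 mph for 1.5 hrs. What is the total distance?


Leg 1 distance:
70 x 2 = 140 miles
Leg 2 distance:
40 x 1.5 = 60 miles
Total distance:
140 + 60 = 200 miles

200 miles


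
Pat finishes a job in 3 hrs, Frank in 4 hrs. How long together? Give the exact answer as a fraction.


Pat's rate: 1/3 of the job per hour
Frank's rate: 1/4 of the job per hour
Combined rate: 1/3 + 1/4 = 7/12 per hour
Time = 1 / (7/12) = 12/7 hours (≈ 1.71 hours)

12/7 hours


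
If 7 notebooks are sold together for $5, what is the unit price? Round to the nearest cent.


Total cost: $5
Number of items: 7
Unit price: $5 / 7 = $0.7142... ≈ $0.71

$0.71


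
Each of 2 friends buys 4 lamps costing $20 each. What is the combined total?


Cost per person:
4 x $20 = $80
Group total:
2 x $80 = $160

$160


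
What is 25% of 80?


Convert percentage to decimal:
25% = 0.25
Multiply:
80 x 0.25 = 20

20


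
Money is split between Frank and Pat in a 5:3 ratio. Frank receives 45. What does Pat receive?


Find the multiplier:
45 / 5 = 9
Apply to Pat's share:
3 x 9 = 27

27


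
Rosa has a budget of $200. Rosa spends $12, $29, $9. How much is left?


Add up expenses:
$12 + $29 + $9 = $50
Subtract from budget:
$200 - $50 = $150

$150


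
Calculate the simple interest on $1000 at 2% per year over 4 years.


Use the formula I = P x R x T / 100
P x R x T = 1000 x 2 x 4 = 8000
I = 8000 / 100 = $80

$80
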